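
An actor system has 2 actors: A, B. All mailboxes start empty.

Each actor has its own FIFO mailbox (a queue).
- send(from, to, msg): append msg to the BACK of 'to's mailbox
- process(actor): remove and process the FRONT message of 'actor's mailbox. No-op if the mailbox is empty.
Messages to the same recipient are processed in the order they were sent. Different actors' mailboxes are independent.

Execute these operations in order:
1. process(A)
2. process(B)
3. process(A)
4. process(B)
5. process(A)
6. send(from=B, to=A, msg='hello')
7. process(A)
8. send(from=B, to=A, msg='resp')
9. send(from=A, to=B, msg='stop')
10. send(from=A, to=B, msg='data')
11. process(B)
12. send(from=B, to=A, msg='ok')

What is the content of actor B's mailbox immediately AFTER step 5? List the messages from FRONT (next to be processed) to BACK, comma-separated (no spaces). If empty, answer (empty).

After 1 (process(A)): A:[] B:[]
After 2 (process(B)): A:[] B:[]
After 3 (process(A)): A:[] B:[]
After 4 (process(B)): A:[] B:[]
After 5 (process(A)): A:[] B:[]

(empty)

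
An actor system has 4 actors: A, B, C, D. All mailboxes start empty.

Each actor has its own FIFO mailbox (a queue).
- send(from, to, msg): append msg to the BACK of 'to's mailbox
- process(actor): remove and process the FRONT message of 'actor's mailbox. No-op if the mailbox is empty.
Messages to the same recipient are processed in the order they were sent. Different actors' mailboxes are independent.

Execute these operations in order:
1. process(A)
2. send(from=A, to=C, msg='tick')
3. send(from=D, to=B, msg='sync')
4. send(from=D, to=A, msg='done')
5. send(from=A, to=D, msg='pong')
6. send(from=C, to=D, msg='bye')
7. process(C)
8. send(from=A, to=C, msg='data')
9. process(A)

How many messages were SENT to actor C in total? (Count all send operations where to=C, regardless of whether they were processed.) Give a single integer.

Answer: 2

Derivation:
After 1 (process(A)): A:[] B:[] C:[] D:[]
After 2 (send(from=A, to=C, msg='tick')): A:[] B:[] C:[tick] D:[]
After 3 (send(from=D, to=B, msg='sync')): A:[] B:[sync] C:[tick] D:[]
After 4 (send(from=D, to=A, msg='done')): A:[done] B:[sync] C:[tick] D:[]
After 5 (send(from=A, to=D, msg='pong')): A:[done] B:[sync] C:[tick] D:[pong]
After 6 (send(from=C, to=D, msg='bye')): A:[done] B:[sync] C:[tick] D:[pong,bye]
After 7 (process(C)): A:[done] B:[sync] C:[] D:[pong,bye]
After 8 (send(from=A, to=C, msg='data')): A:[done] B:[sync] C:[data] D:[pong,bye]
After 9 (process(A)): A:[] B:[sync] C:[data] D:[pong,bye]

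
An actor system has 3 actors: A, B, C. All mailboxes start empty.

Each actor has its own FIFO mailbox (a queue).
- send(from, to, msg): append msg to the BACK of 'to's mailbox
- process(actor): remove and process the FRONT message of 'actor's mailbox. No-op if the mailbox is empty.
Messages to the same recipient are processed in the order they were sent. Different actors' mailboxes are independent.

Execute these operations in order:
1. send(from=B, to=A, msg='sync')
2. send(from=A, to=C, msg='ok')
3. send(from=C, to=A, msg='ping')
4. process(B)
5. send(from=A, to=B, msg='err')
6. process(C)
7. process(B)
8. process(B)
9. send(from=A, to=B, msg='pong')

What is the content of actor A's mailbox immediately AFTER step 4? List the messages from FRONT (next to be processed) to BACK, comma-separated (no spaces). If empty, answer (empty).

After 1 (send(from=B, to=A, msg='sync')): A:[sync] B:[] C:[]
After 2 (send(from=A, to=C, msg='ok')): A:[sync] B:[] C:[ok]
After 3 (send(from=C, to=A, msg='ping')): A:[sync,ping] B:[] C:[ok]
After 4 (process(B)): A:[sync,ping] B:[] C:[ok]

sync,ping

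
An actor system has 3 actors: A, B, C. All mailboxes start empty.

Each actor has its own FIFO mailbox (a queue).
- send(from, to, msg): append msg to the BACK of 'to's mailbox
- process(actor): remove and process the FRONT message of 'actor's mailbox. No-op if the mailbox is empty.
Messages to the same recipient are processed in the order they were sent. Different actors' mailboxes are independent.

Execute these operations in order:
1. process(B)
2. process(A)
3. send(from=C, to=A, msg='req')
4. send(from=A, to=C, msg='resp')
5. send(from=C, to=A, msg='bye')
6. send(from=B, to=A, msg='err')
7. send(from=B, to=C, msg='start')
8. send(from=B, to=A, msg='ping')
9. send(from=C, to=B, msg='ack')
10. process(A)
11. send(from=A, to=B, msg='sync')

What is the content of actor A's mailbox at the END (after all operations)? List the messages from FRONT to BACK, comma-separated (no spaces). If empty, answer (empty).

After 1 (process(B)): A:[] B:[] C:[]
After 2 (process(A)): A:[] B:[] C:[]
After 3 (send(from=C, to=A, msg='req')): A:[req] B:[] C:[]
After 4 (send(from=A, to=C, msg='resp')): A:[req] B:[] C:[resp]
After 5 (send(from=C, to=A, msg='bye')): A:[req,bye] B:[] C:[resp]
After 6 (send(from=B, to=A, msg='err')): A:[req,bye,err] B:[] C:[resp]
After 7 (send(from=B, to=C, msg='start')): A:[req,bye,err] B:[] C:[resp,start]
After 8 (send(from=B, to=A, msg='ping')): A:[req,bye,err,ping] B:[] C:[resp,start]
After 9 (send(from=C, to=B, msg='ack')): A:[req,bye,err,ping] B:[ack] C:[resp,start]
After 10 (process(A)): A:[bye,err,ping] B:[ack] C:[resp,start]
After 11 (send(from=A, to=B, msg='sync')): A:[bye,err,ping] B:[ack,sync] C:[resp,start]

Answer: bye,err,ping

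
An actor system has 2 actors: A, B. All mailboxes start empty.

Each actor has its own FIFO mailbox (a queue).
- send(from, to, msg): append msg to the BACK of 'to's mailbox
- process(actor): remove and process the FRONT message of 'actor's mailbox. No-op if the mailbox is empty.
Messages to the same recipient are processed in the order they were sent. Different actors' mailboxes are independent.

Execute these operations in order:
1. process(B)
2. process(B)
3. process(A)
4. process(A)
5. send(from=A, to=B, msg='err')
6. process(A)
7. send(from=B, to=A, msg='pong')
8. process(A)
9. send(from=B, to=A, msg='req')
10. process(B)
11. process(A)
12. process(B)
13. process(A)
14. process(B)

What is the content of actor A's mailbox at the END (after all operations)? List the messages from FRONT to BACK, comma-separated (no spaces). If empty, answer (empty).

Answer: (empty)

Derivation:
After 1 (process(B)): A:[] B:[]
After 2 (process(B)): A:[] B:[]
After 3 (process(A)): A:[] B:[]
After 4 (process(A)): A:[] B:[]
After 5 (send(from=A, to=B, msg='err')): A:[] B:[err]
After 6 (process(A)): A:[] B:[err]
After 7 (send(from=B, to=A, msg='pong')): A:[pong] B:[err]
After 8 (process(A)): A:[] B:[err]
After 9 (send(from=B, to=A, msg='req')): A:[req] B:[err]
After 10 (process(B)): A:[req] B:[]
After 11 (process(A)): A:[] B:[]
After 12 (process(B)): A:[] B:[]
After 13 (process(A)): A:[] B:[]
After 14 (process(B)): A:[] B:[]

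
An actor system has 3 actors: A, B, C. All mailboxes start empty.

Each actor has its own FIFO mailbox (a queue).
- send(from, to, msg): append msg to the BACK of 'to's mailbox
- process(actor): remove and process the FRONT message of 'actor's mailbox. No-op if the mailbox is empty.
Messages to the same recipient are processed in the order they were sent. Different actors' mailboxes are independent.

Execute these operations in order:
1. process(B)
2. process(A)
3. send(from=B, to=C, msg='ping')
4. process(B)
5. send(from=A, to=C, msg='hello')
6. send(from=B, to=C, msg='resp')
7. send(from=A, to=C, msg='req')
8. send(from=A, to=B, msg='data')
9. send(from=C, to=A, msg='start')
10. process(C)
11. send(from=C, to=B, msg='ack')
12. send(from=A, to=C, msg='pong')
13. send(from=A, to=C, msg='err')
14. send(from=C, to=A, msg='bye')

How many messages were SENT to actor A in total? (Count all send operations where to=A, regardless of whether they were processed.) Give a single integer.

Answer: 2

Derivation:
After 1 (process(B)): A:[] B:[] C:[]
After 2 (process(A)): A:[] B:[] C:[]
After 3 (send(from=B, to=C, msg='ping')): A:[] B:[] C:[ping]
After 4 (process(B)): A:[] B:[] C:[ping]
After 5 (send(from=A, to=C, msg='hello')): A:[] B:[] C:[ping,hello]
After 6 (send(from=B, to=C, msg='resp')): A:[] B:[] C:[ping,hello,resp]
After 7 (send(from=A, to=C, msg='req')): A:[] B:[] C:[ping,hello,resp,req]
After 8 (send(from=A, to=B, msg='data')): A:[] B:[data] C:[ping,hello,resp,req]
After 9 (send(from=C, to=A, msg='start')): A:[start] B:[data] C:[ping,hello,resp,req]
After 10 (process(C)): A:[start] B:[data] C:[hello,resp,req]
After 11 (send(from=C, to=B, msg='ack')): A:[start] B:[data,ack] C:[hello,resp,req]
After 12 (send(from=A, to=C, msg='pong')): A:[start] B:[data,ack] C:[hello,resp,req,pong]
After 13 (send(from=A, to=C, msg='err')): A:[start] B:[data,ack] C:[hello,resp,req,pong,err]
After 14 (send(from=C, to=A, msg='bye')): A:[start,bye] B:[data,ack] C:[hello,resp,req,pong,err]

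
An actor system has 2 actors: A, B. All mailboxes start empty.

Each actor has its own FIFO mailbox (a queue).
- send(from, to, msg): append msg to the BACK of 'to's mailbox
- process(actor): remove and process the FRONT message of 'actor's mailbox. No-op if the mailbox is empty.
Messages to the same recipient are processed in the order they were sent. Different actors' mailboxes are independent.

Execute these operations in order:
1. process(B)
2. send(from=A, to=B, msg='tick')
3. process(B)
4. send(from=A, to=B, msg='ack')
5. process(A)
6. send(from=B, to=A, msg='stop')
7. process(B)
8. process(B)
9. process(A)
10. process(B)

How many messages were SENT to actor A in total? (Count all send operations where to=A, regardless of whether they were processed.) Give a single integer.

Answer: 1

Derivation:
After 1 (process(B)): A:[] B:[]
After 2 (send(from=A, to=B, msg='tick')): A:[] B:[tick]
After 3 (process(B)): A:[] B:[]
After 4 (send(from=A, to=B, msg='ack')): A:[] B:[ack]
After 5 (process(A)): A:[] B:[ack]
After 6 (send(from=B, to=A, msg='stop')): A:[stop] B:[ack]
After 7 (process(B)): A:[stop] B:[]
After 8 (process(B)): A:[stop] B:[]
After 9 (process(A)): A:[] B:[]
After 10 (process(B)): A:[] B:[]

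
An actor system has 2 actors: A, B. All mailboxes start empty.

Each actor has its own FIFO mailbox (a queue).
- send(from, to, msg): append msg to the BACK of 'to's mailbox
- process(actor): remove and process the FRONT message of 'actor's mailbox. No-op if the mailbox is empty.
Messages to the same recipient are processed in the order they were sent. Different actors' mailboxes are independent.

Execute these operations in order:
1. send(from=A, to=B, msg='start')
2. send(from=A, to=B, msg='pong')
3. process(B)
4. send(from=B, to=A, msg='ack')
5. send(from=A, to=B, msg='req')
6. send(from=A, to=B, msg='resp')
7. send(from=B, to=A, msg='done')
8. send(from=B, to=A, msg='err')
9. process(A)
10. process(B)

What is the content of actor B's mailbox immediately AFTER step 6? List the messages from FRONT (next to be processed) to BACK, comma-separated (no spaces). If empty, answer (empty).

After 1 (send(from=A, to=B, msg='start')): A:[] B:[start]
After 2 (send(from=A, to=B, msg='pong')): A:[] B:[start,pong]
After 3 (process(B)): A:[] B:[pong]
After 4 (send(from=B, to=A, msg='ack')): A:[ack] B:[pong]
After 5 (send(from=A, to=B, msg='req')): A:[ack] B:[pong,req]
After 6 (send(from=A, to=B, msg='resp')): A:[ack] B:[pong,req,resp]

pong,req,resp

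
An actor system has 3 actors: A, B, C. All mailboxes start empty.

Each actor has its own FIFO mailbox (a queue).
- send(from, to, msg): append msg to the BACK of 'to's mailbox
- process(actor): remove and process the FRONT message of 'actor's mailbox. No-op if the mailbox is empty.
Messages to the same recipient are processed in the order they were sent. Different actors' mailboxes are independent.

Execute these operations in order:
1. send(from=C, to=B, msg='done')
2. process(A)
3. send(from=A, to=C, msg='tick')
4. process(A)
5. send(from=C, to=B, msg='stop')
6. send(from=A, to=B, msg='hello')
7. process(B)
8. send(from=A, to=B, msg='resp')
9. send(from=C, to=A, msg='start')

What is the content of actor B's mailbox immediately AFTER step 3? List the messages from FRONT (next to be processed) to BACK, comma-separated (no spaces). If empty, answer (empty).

After 1 (send(from=C, to=B, msg='done')): A:[] B:[done] C:[]
After 2 (process(A)): A:[] B:[done] C:[]
After 3 (send(from=A, to=C, msg='tick')): A:[] B:[done] C:[tick]

done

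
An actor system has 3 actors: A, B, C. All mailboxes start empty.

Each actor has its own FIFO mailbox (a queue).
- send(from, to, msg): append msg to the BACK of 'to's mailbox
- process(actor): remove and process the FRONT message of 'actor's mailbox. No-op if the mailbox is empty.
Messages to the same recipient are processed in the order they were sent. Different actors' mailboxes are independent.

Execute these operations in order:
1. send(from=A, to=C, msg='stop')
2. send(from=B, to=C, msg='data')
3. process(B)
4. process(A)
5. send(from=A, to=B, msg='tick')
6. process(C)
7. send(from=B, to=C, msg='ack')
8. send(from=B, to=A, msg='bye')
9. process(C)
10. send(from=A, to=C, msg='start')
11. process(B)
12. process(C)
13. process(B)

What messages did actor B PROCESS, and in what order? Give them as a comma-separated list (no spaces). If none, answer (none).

After 1 (send(from=A, to=C, msg='stop')): A:[] B:[] C:[stop]
After 2 (send(from=B, to=C, msg='data')): A:[] B:[] C:[stop,data]
After 3 (process(B)): A:[] B:[] C:[stop,data]
After 4 (process(A)): A:[] B:[] C:[stop,data]
After 5 (send(from=A, to=B, msg='tick')): A:[] B:[tick] C:[stop,data]
After 6 (process(C)): A:[] B:[tick] C:[data]
After 7 (send(from=B, to=C, msg='ack')): A:[] B:[tick] C:[data,ack]
After 8 (send(from=B, to=A, msg='bye')): A:[bye] B:[tick] C:[data,ack]
After 9 (process(C)): A:[bye] B:[tick] C:[ack]
After 10 (send(from=A, to=C, msg='start')): A:[bye] B:[tick] C:[ack,start]
After 11 (process(B)): A:[bye] B:[] C:[ack,start]
After 12 (process(C)): A:[bye] B:[] C:[start]
After 13 (process(B)): A:[bye] B:[] C:[start]

Answer: tick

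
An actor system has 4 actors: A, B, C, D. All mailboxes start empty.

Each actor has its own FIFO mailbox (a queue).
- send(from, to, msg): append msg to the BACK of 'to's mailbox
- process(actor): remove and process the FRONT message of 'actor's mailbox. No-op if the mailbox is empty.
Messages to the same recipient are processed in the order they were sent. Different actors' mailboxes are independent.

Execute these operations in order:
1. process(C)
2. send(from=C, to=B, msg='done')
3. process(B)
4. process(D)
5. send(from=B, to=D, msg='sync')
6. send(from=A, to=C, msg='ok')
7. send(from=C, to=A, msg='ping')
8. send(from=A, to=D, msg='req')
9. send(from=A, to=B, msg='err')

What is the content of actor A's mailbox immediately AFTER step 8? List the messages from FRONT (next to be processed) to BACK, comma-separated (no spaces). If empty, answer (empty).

After 1 (process(C)): A:[] B:[] C:[] D:[]
After 2 (send(from=C, to=B, msg='done')): A:[] B:[done] C:[] D:[]
After 3 (process(B)): A:[] B:[] C:[] D:[]
After 4 (process(D)): A:[] B:[] C:[] D:[]
After 5 (send(from=B, to=D, msg='sync')): A:[] B:[] C:[] D:[sync]
After 6 (send(from=A, to=C, msg='ok')): A:[] B:[] C:[ok] D:[sync]
After 7 (send(from=C, to=A, msg='ping')): A:[ping] B:[] C:[ok] D:[sync]
After 8 (send(from=A, to=D, msg='req')): A:[ping] B:[] C:[ok] D:[sync,req]

ping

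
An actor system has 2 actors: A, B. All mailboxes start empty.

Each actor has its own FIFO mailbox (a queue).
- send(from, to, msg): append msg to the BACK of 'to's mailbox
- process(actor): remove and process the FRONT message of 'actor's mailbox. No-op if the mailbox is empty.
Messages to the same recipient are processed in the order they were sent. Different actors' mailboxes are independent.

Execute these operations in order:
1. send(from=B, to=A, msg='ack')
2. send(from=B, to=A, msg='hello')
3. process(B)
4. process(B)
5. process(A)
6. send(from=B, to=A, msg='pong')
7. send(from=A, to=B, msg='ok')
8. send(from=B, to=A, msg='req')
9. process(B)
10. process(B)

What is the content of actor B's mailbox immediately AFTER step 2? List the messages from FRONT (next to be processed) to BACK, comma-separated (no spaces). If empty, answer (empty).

After 1 (send(from=B, to=A, msg='ack')): A:[ack] B:[]
After 2 (send(from=B, to=A, msg='hello')): A:[ack,hello] B:[]

(empty)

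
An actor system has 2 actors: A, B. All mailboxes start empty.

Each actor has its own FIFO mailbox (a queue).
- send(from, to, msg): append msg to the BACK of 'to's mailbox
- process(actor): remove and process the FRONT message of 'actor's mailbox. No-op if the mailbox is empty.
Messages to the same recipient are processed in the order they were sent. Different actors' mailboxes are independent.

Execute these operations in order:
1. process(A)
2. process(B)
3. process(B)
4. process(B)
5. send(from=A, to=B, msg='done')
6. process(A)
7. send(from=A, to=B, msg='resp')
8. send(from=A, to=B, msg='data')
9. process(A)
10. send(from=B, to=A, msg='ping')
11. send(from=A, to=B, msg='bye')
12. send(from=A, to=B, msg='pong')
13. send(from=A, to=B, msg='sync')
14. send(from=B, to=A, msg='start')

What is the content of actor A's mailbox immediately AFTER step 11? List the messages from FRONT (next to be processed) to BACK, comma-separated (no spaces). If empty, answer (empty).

After 1 (process(A)): A:[] B:[]
After 2 (process(B)): A:[] B:[]
After 3 (process(B)): A:[] B:[]
After 4 (process(B)): A:[] B:[]
After 5 (send(from=A, to=B, msg='done')): A:[] B:[done]
After 6 (process(A)): A:[] B:[done]
After 7 (send(from=A, to=B, msg='resp')): A:[] B:[done,resp]
After 8 (send(from=A, to=B, msg='data')): A:[] B:[done,resp,data]
After 9 (process(A)): A:[] B:[done,resp,data]
After 10 (send(from=B, to=A, msg='ping')): A:[ping] B:[done,resp,data]
After 11 (send(from=A, to=B, msg='bye')): A:[ping] B:[done,resp,data,bye]

ping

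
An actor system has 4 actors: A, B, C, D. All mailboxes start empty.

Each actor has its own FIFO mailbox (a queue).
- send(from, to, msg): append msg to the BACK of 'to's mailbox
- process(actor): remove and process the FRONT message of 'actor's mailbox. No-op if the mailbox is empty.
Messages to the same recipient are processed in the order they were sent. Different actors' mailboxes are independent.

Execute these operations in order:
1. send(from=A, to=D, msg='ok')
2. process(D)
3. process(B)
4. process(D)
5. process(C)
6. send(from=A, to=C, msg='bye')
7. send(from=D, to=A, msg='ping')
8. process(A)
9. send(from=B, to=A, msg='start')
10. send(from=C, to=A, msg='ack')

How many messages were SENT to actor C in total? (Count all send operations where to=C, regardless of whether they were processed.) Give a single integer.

Answer: 1

Derivation:
After 1 (send(from=A, to=D, msg='ok')): A:[] B:[] C:[] D:[ok]
After 2 (process(D)): A:[] B:[] C:[] D:[]
After 3 (process(B)): A:[] B:[] C:[] D:[]
After 4 (process(D)): A:[] B:[] C:[] D:[]
After 5 (process(C)): A:[] B:[] C:[] D:[]
After 6 (send(from=A, to=C, msg='bye')): A:[] B:[] C:[bye] D:[]
After 7 (send(from=D, to=A, msg='ping')): A:[ping] B:[] C:[bye] D:[]
After 8 (process(A)): A:[] B:[] C:[bye] D:[]
After 9 (send(from=B, to=A, msg='start')): A:[start] B:[] C:[bye] D:[]
After 10 (send(from=C, to=A, msg='ack')): A:[start,ack] B:[] C:[bye] D:[]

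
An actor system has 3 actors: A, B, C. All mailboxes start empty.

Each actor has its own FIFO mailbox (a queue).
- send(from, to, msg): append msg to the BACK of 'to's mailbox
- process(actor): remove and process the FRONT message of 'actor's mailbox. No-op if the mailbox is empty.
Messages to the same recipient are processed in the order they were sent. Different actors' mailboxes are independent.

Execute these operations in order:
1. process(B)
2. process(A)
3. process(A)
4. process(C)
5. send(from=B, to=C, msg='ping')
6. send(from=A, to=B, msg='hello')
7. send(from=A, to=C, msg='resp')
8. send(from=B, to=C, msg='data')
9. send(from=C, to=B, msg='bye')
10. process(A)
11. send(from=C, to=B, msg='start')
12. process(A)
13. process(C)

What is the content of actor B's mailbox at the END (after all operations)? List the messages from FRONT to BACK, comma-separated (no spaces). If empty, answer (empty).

After 1 (process(B)): A:[] B:[] C:[]
After 2 (process(A)): A:[] B:[] C:[]
After 3 (process(A)): A:[] B:[] C:[]
After 4 (process(C)): A:[] B:[] C:[]
After 5 (send(from=B, to=C, msg='ping')): A:[] B:[] C:[ping]
After 6 (send(from=A, to=B, msg='hello')): A:[] B:[hello] C:[ping]
After 7 (send(from=A, to=C, msg='resp')): A:[] B:[hello] C:[ping,resp]
After 8 (send(from=B, to=C, msg='data')): A:[] B:[hello] C:[ping,resp,data]
After 9 (send(from=C, to=B, msg='bye')): A:[] B:[hello,bye] C:[ping,resp,data]
After 10 (process(A)): A:[] B:[hello,bye] C:[ping,resp,data]
After 11 (send(from=C, to=B, msg='start')): A:[] B:[hello,bye,start] C:[ping,resp,data]
After 12 (process(A)): A:[] B:[hello,bye,start] C:[ping,resp,data]
After 13 (process(C)): A:[] B:[hello,bye,start] C:[resp,data]

Answer: hello,bye,start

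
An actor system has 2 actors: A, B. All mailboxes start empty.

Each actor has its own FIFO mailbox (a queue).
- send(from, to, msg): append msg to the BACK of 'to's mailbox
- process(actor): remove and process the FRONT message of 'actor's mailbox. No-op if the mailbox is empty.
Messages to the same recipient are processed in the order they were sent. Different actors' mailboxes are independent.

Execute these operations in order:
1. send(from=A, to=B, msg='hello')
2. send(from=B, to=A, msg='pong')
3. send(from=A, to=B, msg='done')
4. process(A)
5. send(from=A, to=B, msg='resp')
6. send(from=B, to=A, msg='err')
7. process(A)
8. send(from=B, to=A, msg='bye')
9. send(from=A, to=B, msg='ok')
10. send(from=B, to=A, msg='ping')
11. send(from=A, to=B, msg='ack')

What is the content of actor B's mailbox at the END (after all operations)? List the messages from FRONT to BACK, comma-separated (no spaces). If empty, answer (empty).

Answer: hello,done,resp,ok,ack

Derivation:
After 1 (send(from=A, to=B, msg='hello')): A:[] B:[hello]
After 2 (send(from=B, to=A, msg='pong')): A:[pong] B:[hello]
After 3 (send(from=A, to=B, msg='done')): A:[pong] B:[hello,done]
After 4 (process(A)): A:[] B:[hello,done]
After 5 (send(from=A, to=B, msg='resp')): A:[] B:[hello,done,resp]
After 6 (send(from=B, to=A, msg='err')): A:[err] B:[hello,done,resp]
After 7 (process(A)): A:[] B:[hello,done,resp]
After 8 (send(from=B, to=A, msg='bye')): A:[bye] B:[hello,done,resp]
After 9 (send(from=A, to=B, msg='ok')): A:[bye] B:[hello,done,resp,ok]
After 10 (send(from=B, to=A, msg='ping')): A:[bye,ping] B:[hello,done,resp,ok]
After 11 (send(from=A, to=B, msg='ack')): A:[bye,ping] B:[hello,done,resp,ok,ack]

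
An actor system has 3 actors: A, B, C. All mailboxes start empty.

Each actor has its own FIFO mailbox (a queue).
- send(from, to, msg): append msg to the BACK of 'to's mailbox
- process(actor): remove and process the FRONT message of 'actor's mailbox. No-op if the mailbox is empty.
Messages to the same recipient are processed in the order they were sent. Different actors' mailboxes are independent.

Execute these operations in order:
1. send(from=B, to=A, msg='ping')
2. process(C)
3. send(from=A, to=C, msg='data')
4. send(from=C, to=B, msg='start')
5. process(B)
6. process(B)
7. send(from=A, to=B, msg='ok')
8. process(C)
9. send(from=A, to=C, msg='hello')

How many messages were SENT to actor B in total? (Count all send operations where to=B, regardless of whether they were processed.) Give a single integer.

After 1 (send(from=B, to=A, msg='ping')): A:[ping] B:[] C:[]
After 2 (process(C)): A:[ping] B:[] C:[]
After 3 (send(from=A, to=C, msg='data')): A:[ping] B:[] C:[data]
After 4 (send(from=C, to=B, msg='start')): A:[ping] B:[start] C:[data]
After 5 (process(B)): A:[ping] B:[] C:[data]
After 6 (process(B)): A:[ping] B:[] C:[data]
After 7 (send(from=A, to=B, msg='ok')): A:[ping] B:[ok] C:[data]
After 8 (process(C)): A:[ping] B:[ok] C:[]
After 9 (send(from=A, to=C, msg='hello')): A:[ping] B:[ok] C:[hello]

Answer: 2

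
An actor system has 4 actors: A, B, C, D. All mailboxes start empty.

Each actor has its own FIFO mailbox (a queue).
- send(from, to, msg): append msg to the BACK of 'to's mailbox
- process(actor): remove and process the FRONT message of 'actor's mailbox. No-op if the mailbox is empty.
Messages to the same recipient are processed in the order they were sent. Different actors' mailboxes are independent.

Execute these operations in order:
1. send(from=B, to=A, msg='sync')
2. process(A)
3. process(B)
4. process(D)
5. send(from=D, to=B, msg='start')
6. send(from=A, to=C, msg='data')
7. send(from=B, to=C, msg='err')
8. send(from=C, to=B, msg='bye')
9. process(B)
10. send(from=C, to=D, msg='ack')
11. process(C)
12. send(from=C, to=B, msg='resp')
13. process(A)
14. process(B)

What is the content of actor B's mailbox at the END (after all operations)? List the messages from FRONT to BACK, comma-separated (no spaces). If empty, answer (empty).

After 1 (send(from=B, to=A, msg='sync')): A:[sync] B:[] C:[] D:[]
After 2 (process(A)): A:[] B:[] C:[] D:[]
After 3 (process(B)): A:[] B:[] C:[] D:[]
After 4 (process(D)): A:[] B:[] C:[] D:[]
After 5 (send(from=D, to=B, msg='start')): A:[] B:[start] C:[] D:[]
After 6 (send(from=A, to=C, msg='data')): A:[] B:[start] C:[data] D:[]
After 7 (send(from=B, to=C, msg='err')): A:[] B:[start] C:[data,err] D:[]
After 8 (send(from=C, to=B, msg='bye')): A:[] B:[start,bye] C:[data,err] D:[]
After 9 (process(B)): A:[] B:[bye] C:[data,err] D:[]
After 10 (send(from=C, to=D, msg='ack')): A:[] B:[bye] C:[data,err] D:[ack]
After 11 (process(C)): A:[] B:[bye] C:[err] D:[ack]
After 12 (send(from=C, to=B, msg='resp')): A:[] B:[bye,resp] C:[err] D:[ack]
After 13 (process(A)): A:[] B:[bye,resp] C:[err] D:[ack]
After 14 (process(B)): A:[] B:[resp] C:[err] D:[ack]

Answer: resp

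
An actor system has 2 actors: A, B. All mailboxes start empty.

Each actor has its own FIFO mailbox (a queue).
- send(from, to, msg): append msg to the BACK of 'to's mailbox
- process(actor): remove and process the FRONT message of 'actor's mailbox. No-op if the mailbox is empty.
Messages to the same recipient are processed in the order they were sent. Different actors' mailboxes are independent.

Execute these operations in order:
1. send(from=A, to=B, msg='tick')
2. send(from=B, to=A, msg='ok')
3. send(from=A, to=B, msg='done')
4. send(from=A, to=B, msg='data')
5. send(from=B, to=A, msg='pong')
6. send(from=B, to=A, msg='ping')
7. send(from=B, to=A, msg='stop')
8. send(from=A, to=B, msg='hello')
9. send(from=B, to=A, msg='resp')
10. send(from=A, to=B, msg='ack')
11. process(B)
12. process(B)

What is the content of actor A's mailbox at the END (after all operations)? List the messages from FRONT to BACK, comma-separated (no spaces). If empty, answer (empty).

Answer: ok,pong,ping,stop,resp

Derivation:
After 1 (send(from=A, to=B, msg='tick')): A:[] B:[tick]
After 2 (send(from=B, to=A, msg='ok')): A:[ok] B:[tick]
After 3 (send(from=A, to=B, msg='done')): A:[ok] B:[tick,done]
After 4 (send(from=A, to=B, msg='data')): A:[ok] B:[tick,done,data]
After 5 (send(from=B, to=A, msg='pong')): A:[ok,pong] B:[tick,done,data]
After 6 (send(from=B, to=A, msg='ping')): A:[ok,pong,ping] B:[tick,done,data]
After 7 (send(from=B, to=A, msg='stop')): A:[ok,pong,ping,stop] B:[tick,done,data]
After 8 (send(from=A, to=B, msg='hello')): A:[ok,pong,ping,stop] B:[tick,done,data,hello]
After 9 (send(from=B, to=A, msg='resp')): A:[ok,pong,ping,stop,resp] B:[tick,done,data,hello]
After 10 (send(from=A, to=B, msg='ack')): A:[ok,pong,ping,stop,resp] B:[tick,done,data,hello,ack]
After 11 (process(B)): A:[ok,pong,ping,stop,resp] B:[done,data,hello,ack]
After 12 (process(B)): A:[ok,pong,ping,stop,resp] B:[data,hello,ack]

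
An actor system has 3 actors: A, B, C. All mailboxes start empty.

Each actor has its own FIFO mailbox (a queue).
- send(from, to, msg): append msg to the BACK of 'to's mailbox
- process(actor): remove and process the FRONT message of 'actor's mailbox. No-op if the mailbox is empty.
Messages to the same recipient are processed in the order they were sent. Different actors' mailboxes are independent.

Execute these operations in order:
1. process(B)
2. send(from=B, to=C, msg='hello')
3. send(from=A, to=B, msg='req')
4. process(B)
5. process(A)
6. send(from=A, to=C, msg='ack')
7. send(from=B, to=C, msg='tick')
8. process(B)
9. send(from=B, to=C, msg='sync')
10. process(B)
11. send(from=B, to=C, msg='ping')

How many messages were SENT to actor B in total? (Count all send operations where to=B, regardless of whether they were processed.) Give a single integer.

Answer: 1

Derivation:
After 1 (process(B)): A:[] B:[] C:[]
After 2 (send(from=B, to=C, msg='hello')): A:[] B:[] C:[hello]
After 3 (send(from=A, to=B, msg='req')): A:[] B:[req] C:[hello]
After 4 (process(B)): A:[] B:[] C:[hello]
After 5 (process(A)): A:[] B:[] C:[hello]
After 6 (send(from=A, to=C, msg='ack')): A:[] B:[] C:[hello,ack]
After 7 (send(from=B, to=C, msg='tick')): A:[] B:[] C:[hello,ack,tick]
After 8 (process(B)): A:[] B:[] C:[hello,ack,tick]
After 9 (send(from=B, to=C, msg='sync')): A:[] B:[] C:[hello,ack,tick,sync]
After 10 (process(B)): A:[] B:[] C:[hello,ack,tick,sync]
After 11 (send(from=B, to=C, msg='ping')): A:[] B:[] C:[hello,ack,tick,sync,ping]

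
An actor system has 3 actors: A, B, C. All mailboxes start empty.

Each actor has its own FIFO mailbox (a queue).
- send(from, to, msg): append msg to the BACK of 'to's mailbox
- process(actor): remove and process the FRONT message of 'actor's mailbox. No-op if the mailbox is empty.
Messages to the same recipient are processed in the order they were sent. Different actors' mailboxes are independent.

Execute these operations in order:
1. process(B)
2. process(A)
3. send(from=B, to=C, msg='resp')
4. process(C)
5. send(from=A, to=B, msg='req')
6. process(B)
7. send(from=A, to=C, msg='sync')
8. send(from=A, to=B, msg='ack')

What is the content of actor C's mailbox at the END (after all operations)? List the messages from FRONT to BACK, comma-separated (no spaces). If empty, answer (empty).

Answer: sync

Derivation:
After 1 (process(B)): A:[] B:[] C:[]
After 2 (process(A)): A:[] B:[] C:[]
After 3 (send(from=B, to=C, msg='resp')): A:[] B:[] C:[resp]
After 4 (process(C)): A:[] B:[] C:[]
After 5 (send(from=A, to=B, msg='req')): A:[] B:[req] C:[]
After 6 (process(B)): A:[] B:[] C:[]
After 7 (send(from=A, to=C, msg='sync')): A:[] B:[] C:[sync]
After 8 (send(from=A, to=B, msg='ack')): A:[] B:[ack] C:[sync]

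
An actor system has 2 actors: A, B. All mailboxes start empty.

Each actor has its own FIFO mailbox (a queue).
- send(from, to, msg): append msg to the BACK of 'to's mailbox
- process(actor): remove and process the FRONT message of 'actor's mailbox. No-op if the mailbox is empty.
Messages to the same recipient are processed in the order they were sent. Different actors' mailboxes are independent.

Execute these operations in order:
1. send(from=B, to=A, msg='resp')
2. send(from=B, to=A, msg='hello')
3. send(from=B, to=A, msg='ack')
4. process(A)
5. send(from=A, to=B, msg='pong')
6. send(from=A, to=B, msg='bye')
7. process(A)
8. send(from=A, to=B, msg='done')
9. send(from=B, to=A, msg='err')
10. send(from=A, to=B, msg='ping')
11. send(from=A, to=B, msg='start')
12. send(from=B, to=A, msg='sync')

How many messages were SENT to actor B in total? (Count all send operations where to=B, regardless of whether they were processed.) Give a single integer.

Answer: 5

Derivation:
After 1 (send(from=B, to=A, msg='resp')): A:[resp] B:[]
After 2 (send(from=B, to=A, msg='hello')): A:[resp,hello] B:[]
After 3 (send(from=B, to=A, msg='ack')): A:[resp,hello,ack] B:[]
After 4 (process(A)): A:[hello,ack] B:[]
After 5 (send(from=A, to=B, msg='pong')): A:[hello,ack] B:[pong]
After 6 (send(from=A, to=B, msg='bye')): A:[hello,ack] B:[pong,bye]
After 7 (process(A)): A:[ack] B:[pong,bye]
After 8 (send(from=A, to=B, msg='done')): A:[ack] B:[pong,bye,done]
After 9 (send(from=B, to=A, msg='err')): A:[ack,err] B:[pong,bye,done]
After 10 (send(from=A, to=B, msg='ping')): A:[ack,err] B:[pong,bye,done,ping]
After 11 (send(from=A, to=B, msg='start')): A:[ack,err] B:[pong,bye,done,ping,start]
After 12 (send(from=B, to=A, msg='sync')): A:[ack,err,sync] B:[pong,bye,done,ping,start]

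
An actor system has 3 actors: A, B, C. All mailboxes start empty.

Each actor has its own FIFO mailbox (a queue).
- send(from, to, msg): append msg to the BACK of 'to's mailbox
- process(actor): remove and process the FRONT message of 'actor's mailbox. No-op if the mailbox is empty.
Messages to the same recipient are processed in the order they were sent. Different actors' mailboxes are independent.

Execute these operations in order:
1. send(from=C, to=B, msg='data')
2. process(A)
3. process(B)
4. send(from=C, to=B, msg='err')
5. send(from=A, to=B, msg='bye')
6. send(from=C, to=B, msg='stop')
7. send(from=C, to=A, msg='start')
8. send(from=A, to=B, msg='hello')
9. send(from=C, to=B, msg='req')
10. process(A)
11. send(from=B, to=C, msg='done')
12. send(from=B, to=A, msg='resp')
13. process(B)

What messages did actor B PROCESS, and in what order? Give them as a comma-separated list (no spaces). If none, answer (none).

After 1 (send(from=C, to=B, msg='data')): A:[] B:[data] C:[]
After 2 (process(A)): A:[] B:[data] C:[]
After 3 (process(B)): A:[] B:[] C:[]
After 4 (send(from=C, to=B, msg='err')): A:[] B:[err] C:[]
After 5 (send(from=A, to=B, msg='bye')): A:[] B:[err,bye] C:[]
After 6 (send(from=C, to=B, msg='stop')): A:[] B:[err,bye,stop] C:[]
After 7 (send(from=C, to=A, msg='start')): A:[start] B:[err,bye,stop] C:[]
After 8 (send(from=A, to=B, msg='hello')): A:[start] B:[err,bye,stop,hello] C:[]
After 9 (send(from=C, to=B, msg='req')): A:[start] B:[err,bye,stop,hello,req] C:[]
After 10 (process(A)): A:[] B:[err,bye,stop,hello,req] C:[]
After 11 (send(from=B, to=C, msg='done')): A:[] B:[err,bye,stop,hello,req] C:[done]
After 12 (send(from=B, to=A, msg='resp')): A:[resp] B:[err,bye,stop,hello,req] C:[done]
After 13 (process(B)): A:[resp] B:[bye,stop,hello,req] C:[done]

Answer: data,err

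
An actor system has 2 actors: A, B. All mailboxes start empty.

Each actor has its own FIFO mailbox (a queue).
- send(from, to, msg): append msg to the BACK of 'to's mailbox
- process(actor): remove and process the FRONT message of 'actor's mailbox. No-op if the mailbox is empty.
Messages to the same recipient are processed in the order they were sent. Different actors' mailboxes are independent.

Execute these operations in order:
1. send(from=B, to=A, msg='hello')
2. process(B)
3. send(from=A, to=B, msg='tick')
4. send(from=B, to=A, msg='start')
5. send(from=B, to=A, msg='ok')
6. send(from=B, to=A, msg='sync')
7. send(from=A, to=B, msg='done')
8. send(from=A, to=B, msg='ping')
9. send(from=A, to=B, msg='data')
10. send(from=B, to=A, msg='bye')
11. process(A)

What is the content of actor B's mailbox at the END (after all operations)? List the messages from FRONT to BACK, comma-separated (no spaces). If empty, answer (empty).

After 1 (send(from=B, to=A, msg='hello')): A:[hello] B:[]
After 2 (process(B)): A:[hello] B:[]
After 3 (send(from=A, to=B, msg='tick')): A:[hello] B:[tick]
After 4 (send(from=B, to=A, msg='start')): A:[hello,start] B:[tick]
After 5 (send(from=B, to=A, msg='ok')): A:[hello,start,ok] B:[tick]
After 6 (send(from=B, to=A, msg='sync')): A:[hello,start,ok,sync] B:[tick]
After 7 (send(from=A, to=B, msg='done')): A:[hello,start,ok,sync] B:[tick,done]
After 8 (send(from=A, to=B, msg='ping')): A:[hello,start,ok,sync] B:[tick,done,ping]
After 9 (send(from=A, to=B, msg='data')): A:[hello,start,ok,sync] B:[tick,done,ping,data]
After 10 (send(from=B, to=A, msg='bye')): A:[hello,start,ok,sync,bye] B:[tick,done,ping,data]
After 11 (process(A)): A:[start,ok,sync,bye] B:[tick,done,ping,data]

Answer: tick,done,ping,data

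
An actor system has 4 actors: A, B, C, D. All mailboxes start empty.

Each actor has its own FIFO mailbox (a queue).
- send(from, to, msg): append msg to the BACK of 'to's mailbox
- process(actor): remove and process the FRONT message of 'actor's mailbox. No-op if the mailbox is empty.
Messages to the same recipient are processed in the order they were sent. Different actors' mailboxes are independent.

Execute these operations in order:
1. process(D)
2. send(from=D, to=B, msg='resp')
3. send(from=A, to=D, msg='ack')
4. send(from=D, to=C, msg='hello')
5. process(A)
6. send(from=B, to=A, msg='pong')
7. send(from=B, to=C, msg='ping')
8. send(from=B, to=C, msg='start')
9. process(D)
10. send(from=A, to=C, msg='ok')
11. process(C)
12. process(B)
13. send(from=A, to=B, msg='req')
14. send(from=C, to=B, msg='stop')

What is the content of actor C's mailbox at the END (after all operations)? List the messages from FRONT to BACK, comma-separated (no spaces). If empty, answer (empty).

After 1 (process(D)): A:[] B:[] C:[] D:[]
After 2 (send(from=D, to=B, msg='resp')): A:[] B:[resp] C:[] D:[]
After 3 (send(from=A, to=D, msg='ack')): A:[] B:[resp] C:[] D:[ack]
After 4 (send(from=D, to=C, msg='hello')): A:[] B:[resp] C:[hello] D:[ack]
After 5 (process(A)): A:[] B:[resp] C:[hello] D:[ack]
After 6 (send(from=B, to=A, msg='pong')): A:[pong] B:[resp] C:[hello] D:[ack]
After 7 (send(from=B, to=C, msg='ping')): A:[pong] B:[resp] C:[hello,ping] D:[ack]
After 8 (send(from=B, to=C, msg='start')): A:[pong] B:[resp] C:[hello,ping,start] D:[ack]
After 9 (process(D)): A:[pong] B:[resp] C:[hello,ping,start] D:[]
After 10 (send(from=A, to=C, msg='ok')): A:[pong] B:[resp] C:[hello,ping,start,ok] D:[]
After 11 (process(C)): A:[pong] B:[resp] C:[ping,start,ok] D:[]
After 12 (process(B)): A:[pong] B:[] C:[ping,start,ok] D:[]
After 13 (send(from=A, to=B, msg='req')): A:[pong] B:[req] C:[ping,start,ok] D:[]
After 14 (send(from=C, to=B, msg='stop')): A:[pong] B:[req,stop] C:[ping,start,ok] D:[]

Answer: ping,start,ok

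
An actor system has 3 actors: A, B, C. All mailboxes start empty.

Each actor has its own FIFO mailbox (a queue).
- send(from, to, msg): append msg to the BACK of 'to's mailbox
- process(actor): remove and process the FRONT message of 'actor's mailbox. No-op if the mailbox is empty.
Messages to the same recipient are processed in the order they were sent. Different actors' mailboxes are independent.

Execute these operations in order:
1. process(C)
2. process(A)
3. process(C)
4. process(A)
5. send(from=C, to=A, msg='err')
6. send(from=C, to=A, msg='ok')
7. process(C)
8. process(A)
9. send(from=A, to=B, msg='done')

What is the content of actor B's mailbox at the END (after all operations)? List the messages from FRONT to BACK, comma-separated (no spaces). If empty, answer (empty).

Answer: done

Derivation:
After 1 (process(C)): A:[] B:[] C:[]
After 2 (process(A)): A:[] B:[] C:[]
After 3 (process(C)): A:[] B:[] C:[]
After 4 (process(A)): A:[] B:[] C:[]
After 5 (send(from=C, to=A, msg='err')): A:[err] B:[] C:[]
After 6 (send(from=C, to=A, msg='ok')): A:[err,ok] B:[] C:[]
After 7 (process(C)): A:[err,ok] B:[] C:[]
After 8 (process(A)): A:[ok] B:[] C:[]
After 9 (send(from=A, to=B, msg='done')): A:[ok] B:[done] C:[]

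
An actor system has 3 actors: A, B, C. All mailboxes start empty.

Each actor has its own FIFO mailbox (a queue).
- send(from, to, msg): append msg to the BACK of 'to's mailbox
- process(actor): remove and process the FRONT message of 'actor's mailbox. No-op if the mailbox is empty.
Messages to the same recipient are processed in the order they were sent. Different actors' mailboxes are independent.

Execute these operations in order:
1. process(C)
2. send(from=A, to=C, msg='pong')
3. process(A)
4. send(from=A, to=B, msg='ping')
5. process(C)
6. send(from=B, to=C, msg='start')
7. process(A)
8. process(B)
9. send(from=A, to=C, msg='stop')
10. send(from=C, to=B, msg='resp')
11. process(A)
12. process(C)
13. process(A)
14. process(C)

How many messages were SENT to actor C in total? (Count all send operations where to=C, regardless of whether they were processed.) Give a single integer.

After 1 (process(C)): A:[] B:[] C:[]
After 2 (send(from=A, to=C, msg='pong')): A:[] B:[] C:[pong]
After 3 (process(A)): A:[] B:[] C:[pong]
After 4 (send(from=A, to=B, msg='ping')): A:[] B:[ping] C:[pong]
After 5 (process(C)): A:[] B:[ping] C:[]
After 6 (send(from=B, to=C, msg='start')): A:[] B:[ping] C:[start]
After 7 (process(A)): A:[] B:[ping] C:[start]
After 8 (process(B)): A:[] B:[] C:[start]
After 9 (send(from=A, to=C, msg='stop')): A:[] B:[] C:[start,stop]
After 10 (send(from=C, to=B, msg='resp')): A:[] B:[resp] C:[start,stop]
After 11 (process(A)): A:[] B:[resp] C:[start,stop]
After 12 (process(C)): A:[] B:[resp] C:[stop]
After 13 (process(A)): A:[] B:[resp] C:[stop]
After 14 (process(C)): A:[] B:[resp] C:[]

Answer: 3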